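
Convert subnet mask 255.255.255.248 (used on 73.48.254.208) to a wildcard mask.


Subnet mask: 255.255.255.248
Wildcard = 255.255.255.255 - subnet mask
255 - 255 = 0
255 - 255 = 0
255 - 255 = 0
255 - 248 = 7
Wildcard: 0.0.0.7


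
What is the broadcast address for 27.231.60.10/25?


Network: 27.231.60.0/25
Host bits = 7
Set all host bits to 1:
Broadcast: 27.231.60.127


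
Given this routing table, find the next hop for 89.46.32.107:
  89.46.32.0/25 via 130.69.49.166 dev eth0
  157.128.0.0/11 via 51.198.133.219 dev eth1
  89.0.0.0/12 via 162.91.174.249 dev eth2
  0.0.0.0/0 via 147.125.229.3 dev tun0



Longest prefix match for 89.46.32.107:
  /25 89.46.32.0: MATCH
  /11 157.128.0.0: no
  /12 89.0.0.0: no
  /0 0.0.0.0: MATCH
Selected: next-hop 130.69.49.166 via eth0 (matched /25)


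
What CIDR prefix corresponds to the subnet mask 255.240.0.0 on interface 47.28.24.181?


Binary: 11111111.11110000.00000000.00000000
Count leading 1s
Prefix: /12


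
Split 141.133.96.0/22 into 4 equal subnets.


New prefix = 22 + 2 = 24
Each subnet has 256 addresses
  141.133.96.0/24
  141.133.97.0/24
  141.133.98.0/24
  141.133.99.0/24
Subnets: 141.133.96.0/24, 141.133.97.0/24, 141.133.98.0/24, 141.133.99.0/24


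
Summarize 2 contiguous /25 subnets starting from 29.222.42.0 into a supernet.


Original prefix: /25
Number of subnets: 2 = 2^1
New prefix = 25 - 1 = 24
Supernet: 29.222.42.0/24


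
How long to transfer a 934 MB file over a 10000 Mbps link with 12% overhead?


Effective throughput = 10000 * (1 - 12/100) = 8800 Mbps
File size in Mb = 934 * 8 = 7472 Mb
Time = 7472 / 8800
Time = 0.8491 seconds


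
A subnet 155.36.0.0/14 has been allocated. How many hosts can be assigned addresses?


Host bits = 32 - 14 = 18
Total addresses = 2^18 = 262144
Usable = total - 2 (network and broadcast)
Usable hosts: 262142


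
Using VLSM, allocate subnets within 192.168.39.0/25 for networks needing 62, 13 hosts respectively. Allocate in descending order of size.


62 hosts -> /26 (62 usable): 192.168.39.0/26
13 hosts -> /28 (14 usable): 192.168.39.64/28
Allocation: 192.168.39.0/26 (62 hosts, 62 usable); 192.168.39.64/28 (13 hosts, 14 usable)


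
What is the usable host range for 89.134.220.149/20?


Network: 89.134.208.0
Broadcast: 89.134.223.255
First usable = network + 1
Last usable = broadcast - 1
Range: 89.134.208.1 to 89.134.223.254


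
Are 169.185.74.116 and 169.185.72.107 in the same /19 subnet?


Mask: 255.255.224.0
169.185.74.116 AND mask = 169.185.64.0
169.185.72.107 AND mask = 169.185.64.0
Yes, same subnet (169.185.64.0)


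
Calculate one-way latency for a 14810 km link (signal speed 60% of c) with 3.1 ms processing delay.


Speed = 0.6 * 3e5 km/s = 180000 km/s
Propagation delay = 14810 / 180000 = 0.0823 s = 82.2778 ms
Processing delay = 3.1 ms
Total one-way latency = 85.3778 ms


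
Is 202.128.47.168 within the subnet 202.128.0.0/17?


Subnet network: 202.128.0.0
Test IP AND mask: 202.128.0.0
Yes, 202.128.47.168 is in 202.128.0.0/17


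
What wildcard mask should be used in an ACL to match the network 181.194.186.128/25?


Subnet mask: 255.255.255.128
Wildcard = 255.255.255.255 - subnet mask
255 - 255 = 0
255 - 255 = 0
255 - 255 = 0
255 - 128 = 127
Wildcard: 0.0.0.127


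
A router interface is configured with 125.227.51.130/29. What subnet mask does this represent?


/29 means 29 network bits, 3 host bits
Binary: 11111111111111111111111111111000
Mask: 255.255.255.248


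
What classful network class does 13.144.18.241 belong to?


First octet: 13
Binary: 00001101
0xxxxxxx -> Class A (1-126)
Class A, default mask 255.0.0.0 (/8)


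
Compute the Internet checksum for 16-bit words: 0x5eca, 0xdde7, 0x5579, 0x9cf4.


Sum all words (with carry folding):
+ 0x5eca = 0x5eca
+ 0xdde7 = 0x3cb2
+ 0x5579 = 0x922b
+ 0x9cf4 = 0x2f20
One's complement: ~0x2f20
Checksum = 0xd0df


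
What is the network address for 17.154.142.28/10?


IP:   00010001.10011010.10001110.00011100
Mask: 11111111.11000000.00000000.00000000
AND operation:
Net:  00010001.10000000.00000000.00000000
Network: 17.128.0.0/10


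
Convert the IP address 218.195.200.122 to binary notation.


218 = 11011010
195 = 11000011
200 = 11001000
122 = 01111010
Binary: 11011010.11000011.11001000.01111010


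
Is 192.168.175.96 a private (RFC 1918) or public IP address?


RFC 1918 private ranges:
  10.0.0.0/8 (10.0.0.0 - 10.255.255.255)
  172.16.0.0/12 (172.16.0.0 - 172.31.255.255)
  192.168.0.0/16 (192.168.0.0 - 192.168.255.255)
Private (in 192.168.0.0/16)


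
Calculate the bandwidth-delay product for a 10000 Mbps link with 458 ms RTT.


BDP = bandwidth * RTT
= 10000 Mbps * 458 ms
= 10000 * 1e6 * 458 / 1000 bits
= 4580000000 bits
= 572500000 bytes
= 559082.0312 KB
BDP = 4580000000 bits (572500000 bytes)


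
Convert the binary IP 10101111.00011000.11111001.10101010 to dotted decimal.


10101111 = 175
00011000 = 24
11111001 = 249
10101010 = 170
IP: 175.24.249.170


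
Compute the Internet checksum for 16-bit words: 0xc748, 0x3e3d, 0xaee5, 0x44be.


Sum all words (with carry folding):
+ 0xc748 = 0xc748
+ 0x3e3d = 0x0586
+ 0xaee5 = 0xb46b
+ 0x44be = 0xf929
One's complement: ~0xf929
Checksum = 0x06d6


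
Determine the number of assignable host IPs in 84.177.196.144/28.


Host bits = 32 - 28 = 4
Total addresses = 2^4 = 16
Usable = total - 2 (network and broadcast)
Usable hosts: 14


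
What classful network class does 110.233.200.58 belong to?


First octet: 110
Binary: 01101110
0xxxxxxx -> Class A (1-126)
Class A, default mask 255.0.0.0 (/8)


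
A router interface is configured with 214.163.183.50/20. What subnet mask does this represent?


/20 means 20 network bits, 12 host bits
Binary: 11111111111111111111000000000000
Mask: 255.255.240.0


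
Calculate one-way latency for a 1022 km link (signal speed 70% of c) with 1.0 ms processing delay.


Speed = 0.7 * 3e5 km/s = 210000 km/s
Propagation delay = 1022 / 210000 = 0.0049 s = 4.8667 ms
Processing delay = 1.0 ms
Total one-way latency = 5.8667 ms


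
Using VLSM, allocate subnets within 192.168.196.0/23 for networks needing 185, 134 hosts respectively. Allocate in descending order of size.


185 hosts -> /24 (254 usable): 192.168.196.0/24
134 hosts -> /24 (254 usable): 192.168.197.0/24
Allocation: 192.168.196.0/24 (185 hosts, 254 usable); 192.168.197.0/24 (134 hosts, 254 usable)


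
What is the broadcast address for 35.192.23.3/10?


Network: 35.192.0.0/10
Host bits = 22
Set all host bits to 1:
Broadcast: 35.255.255.255


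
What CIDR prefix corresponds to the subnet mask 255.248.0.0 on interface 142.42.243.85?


Binary: 11111111.11111000.00000000.00000000
Count leading 1s
Prefix: /13


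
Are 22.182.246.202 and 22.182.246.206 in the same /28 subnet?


Mask: 255.255.255.240
22.182.246.202 AND mask = 22.182.246.192
22.182.246.206 AND mask = 22.182.246.192
Yes, same subnet (22.182.246.192)


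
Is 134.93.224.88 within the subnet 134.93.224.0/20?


Subnet network: 134.93.224.0
Test IP AND mask: 134.93.224.0
Yes, 134.93.224.88 is in 134.93.224.0/20


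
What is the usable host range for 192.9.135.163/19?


Network: 192.9.128.0
Broadcast: 192.9.159.255
First usable = network + 1
Last usable = broadcast - 1
Range: 192.9.128.1 to 192.9.159.254


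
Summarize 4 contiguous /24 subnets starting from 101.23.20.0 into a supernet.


Original prefix: /24
Number of subnets: 4 = 2^2
New prefix = 24 - 2 = 22
Supernet: 101.23.20.0/22


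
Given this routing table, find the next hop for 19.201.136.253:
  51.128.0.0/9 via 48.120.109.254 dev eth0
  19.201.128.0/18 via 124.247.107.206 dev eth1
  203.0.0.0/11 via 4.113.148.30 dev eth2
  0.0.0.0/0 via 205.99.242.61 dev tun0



Longest prefix match for 19.201.136.253:
  /9 51.128.0.0: no
  /18 19.201.128.0: MATCH
  /11 203.0.0.0: no
  /0 0.0.0.0: MATCH
Selected: next-hop 124.247.107.206 via eth1 (matched /18)


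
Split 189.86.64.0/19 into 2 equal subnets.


New prefix = 19 + 1 = 20
Each subnet has 4096 addresses
  189.86.64.0/20
  189.86.80.0/20
Subnets: 189.86.64.0/20, 189.86.80.0/20


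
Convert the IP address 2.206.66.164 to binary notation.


2 = 00000010
206 = 11001110
66 = 01000010
164 = 10100100
Binary: 00000010.11001110.01000010.10100100


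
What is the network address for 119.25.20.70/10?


IP:   01110111.00011001.00010100.01000110
Mask: 11111111.11000000.00000000.00000000
AND operation:
Net:  01110111.00000000.00000000.00000000
Network: 119.0.0.0/10


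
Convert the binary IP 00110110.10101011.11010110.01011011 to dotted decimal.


00110110 = 54
10101011 = 171
11010110 = 214
01011011 = 91
IP: 54.171.214.91


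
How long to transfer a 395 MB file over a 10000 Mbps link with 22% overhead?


Effective throughput = 10000 * (1 - 22/100) = 7800 Mbps
File size in Mb = 395 * 8 = 3160 Mb
Time = 3160 / 7800
Time = 0.4051 seconds


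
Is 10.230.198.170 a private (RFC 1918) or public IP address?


RFC 1918 private ranges:
  10.0.0.0/8 (10.0.0.0 - 10.255.255.255)
  172.16.0.0/12 (172.16.0.0 - 172.31.255.255)
  192.168.0.0/16 (192.168.0.0 - 192.168.255.255)
Private (in 10.0.0.0/8)


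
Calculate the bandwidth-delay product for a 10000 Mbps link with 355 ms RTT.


BDP = bandwidth * RTT
= 10000 Mbps * 355 ms
= 10000 * 1e6 * 355 / 1000 bits
= 3550000000 bits
= 443750000 bytes
= 433349.6094 KB
BDP = 3550000000 bits (443750000 bytes)


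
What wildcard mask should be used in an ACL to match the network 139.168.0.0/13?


Subnet mask: 255.248.0.0
Wildcard = 255.255.255.255 - subnet mask
255 - 255 = 0
255 - 248 = 7
255 - 0 = 255
255 - 0 = 255
Wildcard: 0.7.255.255


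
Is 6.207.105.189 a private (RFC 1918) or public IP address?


RFC 1918 private ranges:
  10.0.0.0/8 (10.0.0.0 - 10.255.255.255)
  172.16.0.0/12 (172.16.0.0 - 172.31.255.255)
  192.168.0.0/16 (192.168.0.0 - 192.168.255.255)
Public (not in any RFC 1918 range)


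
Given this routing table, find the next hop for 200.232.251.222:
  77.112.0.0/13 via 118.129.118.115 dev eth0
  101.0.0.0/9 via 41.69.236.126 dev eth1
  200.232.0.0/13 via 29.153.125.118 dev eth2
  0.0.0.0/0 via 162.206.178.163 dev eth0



Longest prefix match for 200.232.251.222:
  /13 77.112.0.0: no
  /9 101.0.0.0: no
  /13 200.232.0.0: MATCH
  /0 0.0.0.0: MATCH
Selected: next-hop 29.153.125.118 via eth2 (matched /13)


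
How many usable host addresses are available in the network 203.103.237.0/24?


Host bits = 32 - 24 = 8
Total addresses = 2^8 = 256
Usable = total - 2 (network and broadcast)
Usable hosts: 254


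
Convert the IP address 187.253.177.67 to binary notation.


187 = 10111011
253 = 11111101
177 = 10110001
67 = 01000011
Binary: 10111011.11111101.10110001.01000011


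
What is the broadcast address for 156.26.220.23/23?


Network: 156.26.220.0/23
Host bits = 9
Set all host bits to 1:
Broadcast: 156.26.221.255


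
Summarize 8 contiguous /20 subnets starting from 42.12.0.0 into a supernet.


Original prefix: /20
Number of subnets: 8 = 2^3
New prefix = 20 - 3 = 17
Supernet: 42.12.0.0/17


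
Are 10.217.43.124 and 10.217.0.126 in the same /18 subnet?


Mask: 255.255.192.0
10.217.43.124 AND mask = 10.217.0.0
10.217.0.126 AND mask = 10.217.0.0
Yes, same subnet (10.217.0.0)


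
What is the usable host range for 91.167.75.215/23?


Network: 91.167.74.0
Broadcast: 91.167.75.255
First usable = network + 1
Last usable = broadcast - 1
Range: 91.167.74.1 to 91.167.75.254


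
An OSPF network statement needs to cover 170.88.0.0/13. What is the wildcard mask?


Subnet mask: 255.248.0.0
Wildcard = 255.255.255.255 - subnet mask
255 - 255 = 0
255 - 248 = 7
255 - 0 = 255
255 - 0 = 255
Wildcard: 0.7.255.255


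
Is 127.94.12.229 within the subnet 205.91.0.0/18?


Subnet network: 205.91.0.0
Test IP AND mask: 127.94.0.0
No, 127.94.12.229 is not in 205.91.0.0/18


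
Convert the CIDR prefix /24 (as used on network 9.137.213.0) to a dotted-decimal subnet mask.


/24 means 24 network bits, 8 host bits
Binary: 11111111111111111111111100000000
Mask: 255.255.255.0


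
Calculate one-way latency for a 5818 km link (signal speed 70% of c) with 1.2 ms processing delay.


Speed = 0.7 * 3e5 km/s = 210000 km/s
Propagation delay = 5818 / 210000 = 0.0277 s = 27.7048 ms
Processing delay = 1.2 ms
Total one-way latency = 28.9048 ms


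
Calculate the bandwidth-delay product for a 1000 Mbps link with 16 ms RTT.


BDP = bandwidth * RTT
= 1000 Mbps * 16 ms
= 1000 * 1e6 * 16 / 1000 bits
= 16000000 bits
= 2000000 bytes
= 1953.125 KB
BDP = 16000000 bits (2000000 bytes)


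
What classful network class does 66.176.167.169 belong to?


First octet: 66
Binary: 01000010
0xxxxxxx -> Class A (1-126)
Class A, default mask 255.0.0.0 (/8)


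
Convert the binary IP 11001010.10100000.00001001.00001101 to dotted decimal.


11001010 = 202
10100000 = 160
00001001 = 9
00001101 = 13
IP: 202.160.9.13


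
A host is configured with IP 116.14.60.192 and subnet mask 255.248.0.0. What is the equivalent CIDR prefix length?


Binary: 11111111.11111000.00000000.00000000
Count leading 1s
Prefix: /13


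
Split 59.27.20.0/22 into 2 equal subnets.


New prefix = 22 + 1 = 23
Each subnet has 512 addresses
  59.27.20.0/23
  59.27.22.0/23
Subnets: 59.27.20.0/23, 59.27.22.0/23


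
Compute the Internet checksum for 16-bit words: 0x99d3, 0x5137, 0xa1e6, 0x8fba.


Sum all words (with carry folding):
+ 0x99d3 = 0x99d3
+ 0x5137 = 0xeb0a
+ 0xa1e6 = 0x8cf1
+ 0x8fba = 0x1cac
One's complement: ~0x1cac
Checksum = 0xe353


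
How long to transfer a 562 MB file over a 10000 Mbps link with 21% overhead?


Effective throughput = 10000 * (1 - 21/100) = 7900 Mbps
File size in Mb = 562 * 8 = 4496 Mb
Time = 4496 / 7900
Time = 0.5691 seconds


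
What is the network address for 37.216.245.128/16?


IP:   00100101.11011000.11110101.10000000
Mask: 11111111.11111111.00000000.00000000
AND operation:
Net:  00100101.11011000.00000000.00000000
Network: 37.216.0.0/16


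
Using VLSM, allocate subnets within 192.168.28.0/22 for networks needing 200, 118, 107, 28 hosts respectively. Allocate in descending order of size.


200 hosts -> /24 (254 usable): 192.168.28.0/24
118 hosts -> /25 (126 usable): 192.168.29.0/25
107 hosts -> /25 (126 usable): 192.168.29.128/25
28 hosts -> /27 (30 usable): 192.168.30.0/27
Allocation: 192.168.28.0/24 (200 hosts, 254 usable); 192.168.29.0/25 (118 hosts, 126 usable); 192.168.29.128/25 (107 hosts, 126 usable); 192.168.30.0/27 (28 hosts, 30 usable)


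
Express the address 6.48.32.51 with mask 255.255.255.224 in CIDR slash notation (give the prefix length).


Binary: 11111111.11111111.11111111.11100000
Count leading 1s
Prefix: /27


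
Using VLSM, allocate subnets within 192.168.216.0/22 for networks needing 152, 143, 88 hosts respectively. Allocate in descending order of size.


152 hosts -> /24 (254 usable): 192.168.216.0/24
143 hosts -> /24 (254 usable): 192.168.217.0/24
88 hosts -> /25 (126 usable): 192.168.218.0/25
Allocation: 192.168.216.0/24 (152 hosts, 254 usable); 192.168.217.0/24 (143 hosts, 254 usable); 192.168.218.0/25 (88 hosts, 126 usable)


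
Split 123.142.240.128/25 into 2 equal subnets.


New prefix = 25 + 1 = 26
Each subnet has 64 addresses
  123.142.240.128/26
  123.142.240.192/26
Subnets: 123.142.240.128/26, 123.142.240.192/26


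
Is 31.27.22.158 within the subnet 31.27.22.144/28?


Subnet network: 31.27.22.144
Test IP AND mask: 31.27.22.144
Yes, 31.27.22.158 is in 31.27.22.144/28


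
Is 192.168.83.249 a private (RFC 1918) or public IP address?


RFC 1918 private ranges:
  10.0.0.0/8 (10.0.0.0 - 10.255.255.255)
  172.16.0.0/12 (172.16.0.0 - 172.31.255.255)
  192.168.0.0/16 (192.168.0.0 - 192.168.255.255)
Private (in 192.168.0.0/16)


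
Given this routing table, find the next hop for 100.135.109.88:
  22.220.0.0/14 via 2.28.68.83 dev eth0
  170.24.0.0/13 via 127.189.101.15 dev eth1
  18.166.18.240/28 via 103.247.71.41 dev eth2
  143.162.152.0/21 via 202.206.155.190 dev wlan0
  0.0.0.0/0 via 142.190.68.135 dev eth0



Longest prefix match for 100.135.109.88:
  /14 22.220.0.0: no
  /13 170.24.0.0: no
  /28 18.166.18.240: no
  /21 143.162.152.0: no
  /0 0.0.0.0: MATCH
Selected: next-hop 142.190.68.135 via eth0 (matched /0)


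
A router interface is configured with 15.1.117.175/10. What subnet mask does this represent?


/10 means 10 network bits, 22 host bits
Binary: 11111111110000000000000000000000
Mask: 255.192.0.0


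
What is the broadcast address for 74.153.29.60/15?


Network: 74.152.0.0/15
Host bits = 17
Set all host bits to 1:
Broadcast: 74.153.255.255


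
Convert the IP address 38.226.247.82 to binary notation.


38 = 00100110
226 = 11100010
247 = 11110111
82 = 01010010
Binary: 00100110.11100010.11110111.01010010


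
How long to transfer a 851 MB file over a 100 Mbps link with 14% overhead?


Effective throughput = 100 * (1 - 14/100) = 86 Mbps
File size in Mb = 851 * 8 = 6808 Mb
Time = 6808 / 86
Time = 79.1628 seconds


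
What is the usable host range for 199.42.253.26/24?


Network: 199.42.253.0
Broadcast: 199.42.253.255
First usable = network + 1
Last usable = broadcast - 1
Range: 199.42.253.1 to 199.42.253.254


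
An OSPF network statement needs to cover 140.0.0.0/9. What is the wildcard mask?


Subnet mask: 255.128.0.0
Wildcard = 255.255.255.255 - subnet mask
255 - 255 = 0
255 - 128 = 127
255 - 0 = 255
255 - 0 = 255
Wildcard: 0.127.255.255


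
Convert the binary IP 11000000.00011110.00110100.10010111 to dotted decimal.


11000000 = 192
00011110 = 30
00110100 = 52
10010111 = 151
IP: 192.30.52.151


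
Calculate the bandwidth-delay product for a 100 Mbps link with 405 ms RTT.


BDP = bandwidth * RTT
= 100 Mbps * 405 ms
= 100 * 1e6 * 405 / 1000 bits
= 40500000 bits
= 5062500 bytes
= 4943.8477 KB
BDP = 40500000 bits (5062500 bytes)


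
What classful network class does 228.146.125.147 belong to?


First octet: 228
Binary: 11100100
1110xxxx -> Class D (224-239)
Class D (multicast), default mask N/A


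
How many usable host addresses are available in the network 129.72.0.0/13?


Host bits = 32 - 13 = 19
Total addresses = 2^19 = 524288
Usable = total - 2 (network and broadcast)
Usable hosts: 524286


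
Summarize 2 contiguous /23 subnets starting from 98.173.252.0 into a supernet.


Original prefix: /23
Number of subnets: 2 = 2^1
New prefix = 23 - 1 = 22
Supernet: 98.173.252.0/22


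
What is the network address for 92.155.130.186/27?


IP:   01011100.10011011.10000010.10111010
Mask: 11111111.11111111.11111111.11100000
AND operation:
Net:  01011100.10011011.10000010.10100000
Network: 92.155.130.160/27


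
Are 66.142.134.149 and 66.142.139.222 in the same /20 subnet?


Mask: 255.255.240.0
66.142.134.149 AND mask = 66.142.128.0
66.142.139.222 AND mask = 66.142.128.0
Yes, same subnet (66.142.128.0)


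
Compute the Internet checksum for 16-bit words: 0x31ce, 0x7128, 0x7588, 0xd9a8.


Sum all words (with carry folding):
+ 0x31ce = 0x31ce
+ 0x7128 = 0xa2f6
+ 0x7588 = 0x187f
+ 0xd9a8 = 0xf227
One's complement: ~0xf227
Checksum = 0x0dd8


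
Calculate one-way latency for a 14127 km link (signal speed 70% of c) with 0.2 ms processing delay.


Speed = 0.7 * 3e5 km/s = 210000 km/s
Propagation delay = 14127 / 210000 = 0.0673 s = 67.2714 ms
Processing delay = 0.2 ms
Total one-way latency = 67.4714 ms


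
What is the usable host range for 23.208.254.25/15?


Network: 23.208.0.0
Broadcast: 23.209.255.255
First usable = network + 1
Last usable = broadcast - 1
Range: 23.208.0.1 to 23.209.255.254


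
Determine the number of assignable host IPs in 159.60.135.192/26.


Host bits = 32 - 26 = 6
Total addresses = 2^6 = 64
Usable = total - 2 (network and broadcast)
Usable hosts: 62


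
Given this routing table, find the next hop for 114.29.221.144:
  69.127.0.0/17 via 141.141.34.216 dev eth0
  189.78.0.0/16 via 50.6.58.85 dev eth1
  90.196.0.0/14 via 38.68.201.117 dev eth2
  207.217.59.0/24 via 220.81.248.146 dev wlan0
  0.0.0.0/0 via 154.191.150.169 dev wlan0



Longest prefix match for 114.29.221.144:
  /17 69.127.0.0: no
  /16 189.78.0.0: no
  /14 90.196.0.0: no
  /24 207.217.59.0: no
  /0 0.0.0.0: MATCH
Selected: next-hop 154.191.150.169 via wlan0 (matched /0)


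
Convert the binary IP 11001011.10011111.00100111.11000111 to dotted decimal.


11001011 = 203
10011111 = 159
00100111 = 39
11000111 = 199
IP: 203.159.39.199


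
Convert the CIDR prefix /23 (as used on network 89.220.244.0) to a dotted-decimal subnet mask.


/23 means 23 network bits, 9 host bits
Binary: 11111111111111111111111000000000
Mask: 255.255.254.0


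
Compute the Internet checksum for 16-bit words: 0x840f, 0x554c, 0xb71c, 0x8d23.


Sum all words (with carry folding):
+ 0x840f = 0x840f
+ 0x554c = 0xd95b
+ 0xb71c = 0x9078
+ 0x8d23 = 0x1d9c
One's complement: ~0x1d9c
Checksum = 0xe263


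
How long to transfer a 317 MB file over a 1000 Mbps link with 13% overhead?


Effective throughput = 1000 * (1 - 13/100) = 870 Mbps
File size in Mb = 317 * 8 = 2536 Mb
Time = 2536 / 870
Time = 2.9149 seconds


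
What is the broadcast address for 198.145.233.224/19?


Network: 198.145.224.0/19
Host bits = 13
Set all host bits to 1:
Broadcast: 198.145.255.255


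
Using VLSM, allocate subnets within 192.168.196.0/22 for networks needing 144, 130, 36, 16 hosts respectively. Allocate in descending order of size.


144 hosts -> /24 (254 usable): 192.168.196.0/24
130 hosts -> /24 (254 usable): 192.168.197.0/24
36 hosts -> /26 (62 usable): 192.168.198.0/26
16 hosts -> /27 (30 usable): 192.168.198.64/27
Allocation: 192.168.196.0/24 (144 hosts, 254 usable); 192.168.197.0/24 (130 hosts, 254 usable); 192.168.198.0/26 (36 hosts, 62 usable); 192.168.198.64/27 (16 hosts, 30 usable)


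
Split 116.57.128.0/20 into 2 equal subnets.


New prefix = 20 + 1 = 21
Each subnet has 2048 addresses
  116.57.128.0/21
  116.57.136.0/21
Subnets: 116.57.128.0/21, 116.57.136.0/21


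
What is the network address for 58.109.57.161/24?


IP:   00111010.01101101.00111001.10100001
Mask: 11111111.11111111.11111111.00000000
AND operation:
Net:  00111010.01101101.00111001.00000000
Network: 58.109.57.0/24


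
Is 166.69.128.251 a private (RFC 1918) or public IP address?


RFC 1918 private ranges:
  10.0.0.0/8 (10.0.0.0 - 10.255.255.255)
  172.16.0.0/12 (172.16.0.0 - 172.31.255.255)
  192.168.0.0/16 (192.168.0.0 - 192.168.255.255)
Public (not in any RFC 1918 range)


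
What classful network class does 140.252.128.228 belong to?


First octet: 140
Binary: 10001100
10xxxxxx -> Class B (128-191)
Class B, default mask 255.255.0.0 (/16)


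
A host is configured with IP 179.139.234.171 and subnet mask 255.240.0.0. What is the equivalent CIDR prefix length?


Binary: 11111111.11110000.00000000.00000000
Count leading 1s
Prefix: /12


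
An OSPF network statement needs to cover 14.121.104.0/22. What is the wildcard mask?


Subnet mask: 255.255.252.0
Wildcard = 255.255.255.255 - subnet mask
255 - 255 = 0
255 - 255 = 0
255 - 252 = 3
255 - 0 = 255
Wildcard: 0.0.3.255


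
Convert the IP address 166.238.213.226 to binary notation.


166 = 10100110
238 = 11101110
213 = 11010101
226 = 11100010
Binary: 10100110.11101110.11010101.11100010


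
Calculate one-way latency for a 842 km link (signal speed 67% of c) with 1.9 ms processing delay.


Speed = 0.67 * 3e5 km/s = 201000 km/s
Propagation delay = 842 / 201000 = 0.0042 s = 4.1891 ms
Processing delay = 1.9 ms
Total one-way latency = 6.0891 ms


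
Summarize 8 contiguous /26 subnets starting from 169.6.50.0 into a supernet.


Original prefix: /26
Number of subnets: 8 = 2^3
New prefix = 26 - 3 = 23
Supernet: 169.6.50.0/23


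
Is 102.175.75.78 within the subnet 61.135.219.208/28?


Subnet network: 61.135.219.208
Test IP AND mask: 102.175.75.64
No, 102.175.75.78 is not in 61.135.219.208/28


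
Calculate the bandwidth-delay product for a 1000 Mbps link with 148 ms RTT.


BDP = bandwidth * RTT
= 1000 Mbps * 148 ms
= 1000 * 1e6 * 148 / 1000 bits
= 148000000 bits
= 18500000 bytes
= 18066.4062 KB
BDP = 148000000 bits (18500000 bytes)


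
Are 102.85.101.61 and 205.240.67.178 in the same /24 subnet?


Mask: 255.255.255.0
102.85.101.61 AND mask = 102.85.101.0
205.240.67.178 AND mask = 205.240.67.0
No, different subnets (102.85.101.0 vs 205.240.67.0)


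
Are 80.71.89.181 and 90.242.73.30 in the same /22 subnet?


Mask: 255.255.252.0
80.71.89.181 AND mask = 80.71.88.0
90.242.73.30 AND mask = 90.242.72.0
No, different subnets (80.71.88.0 vs 90.242.72.0)


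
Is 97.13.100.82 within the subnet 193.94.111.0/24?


Subnet network: 193.94.111.0
Test IP AND mask: 97.13.100.0
No, 97.13.100.82 is not in 193.94.111.0/24


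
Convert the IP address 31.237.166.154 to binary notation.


31 = 00011111
237 = 11101101
166 = 10100110
154 = 10011010
Binary: 00011111.11101101.10100110.10011010


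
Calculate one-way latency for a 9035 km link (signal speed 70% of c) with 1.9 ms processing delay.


Speed = 0.7 * 3e5 km/s = 210000 km/s
Propagation delay = 9035 / 210000 = 0.043 s = 43.0238 ms
Processing delay = 1.9 ms
Total one-way latency = 44.9238 ms


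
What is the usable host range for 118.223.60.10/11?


Network: 118.192.0.0
Broadcast: 118.223.255.255
First usable = network + 1
Last usable = broadcast - 1
Range: 118.192.0.1 to 118.223.255.254


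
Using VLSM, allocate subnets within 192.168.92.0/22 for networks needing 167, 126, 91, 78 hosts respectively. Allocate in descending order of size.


167 hosts -> /24 (254 usable): 192.168.92.0/24
126 hosts -> /25 (126 usable): 192.168.93.0/25
91 hosts -> /25 (126 usable): 192.168.93.128/25
78 hosts -> /25 (126 usable): 192.168.94.0/25
Allocation: 192.168.92.0/24 (167 hosts, 254 usable); 192.168.93.0/25 (126 hosts, 126 usable); 192.168.93.128/25 (91 hosts, 126 usable); 192.168.94.0/25 (78 hosts, 126 usable)


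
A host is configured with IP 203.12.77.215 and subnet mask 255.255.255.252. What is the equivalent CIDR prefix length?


Binary: 11111111.11111111.11111111.11111100
Count leading 1s
Prefix: /30


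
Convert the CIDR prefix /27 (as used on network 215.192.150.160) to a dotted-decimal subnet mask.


/27 means 27 network bits, 5 host bits
Binary: 11111111111111111111111111100000
Mask: 255.255.255.224


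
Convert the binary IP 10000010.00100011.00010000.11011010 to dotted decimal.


10000010 = 130
00100011 = 35
00010000 = 16
11011010 = 218
IP: 130.35.16.218


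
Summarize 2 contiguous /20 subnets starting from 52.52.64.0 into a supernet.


Original prefix: /20
Number of subnets: 2 = 2^1
New prefix = 20 - 1 = 19
Supernet: 52.52.64.0/19


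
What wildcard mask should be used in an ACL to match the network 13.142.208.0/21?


Subnet mask: 255.255.248.0
Wildcard = 255.255.255.255 - subnet mask
255 - 255 = 0
255 - 255 = 0
255 - 248 = 7
255 - 0 = 255
Wildcard: 0.0.7.255


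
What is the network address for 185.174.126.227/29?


IP:   10111001.10101110.01111110.11100011
Mask: 11111111.11111111.11111111.11111000
AND operation:
Net:  10111001.10101110.01111110.11100000
Network: 185.174.126.224/29


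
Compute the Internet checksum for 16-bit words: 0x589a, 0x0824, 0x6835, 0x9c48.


Sum all words (with carry folding):
+ 0x589a = 0x589a
+ 0x0824 = 0x60be
+ 0x6835 = 0xc8f3
+ 0x9c48 = 0x653c
One's complement: ~0x653c
Checksum = 0x9ac3


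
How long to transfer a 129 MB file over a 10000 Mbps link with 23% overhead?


Effective throughput = 10000 * (1 - 23/100) = 7700 Mbps
File size in Mb = 129 * 8 = 1032 Mb
Time = 1032 / 7700
Time = 0.134 seconds


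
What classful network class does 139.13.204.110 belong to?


First octet: 139
Binary: 10001011
10xxxxxx -> Class B (128-191)
Class B, default mask 255.255.0.0 (/16)


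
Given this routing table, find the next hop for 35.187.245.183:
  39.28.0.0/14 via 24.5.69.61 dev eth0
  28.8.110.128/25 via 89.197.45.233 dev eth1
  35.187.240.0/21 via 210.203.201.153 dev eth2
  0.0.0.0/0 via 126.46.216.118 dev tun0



Longest prefix match for 35.187.245.183:
  /14 39.28.0.0: no
  /25 28.8.110.128: no
  /21 35.187.240.0: MATCH
  /0 0.0.0.0: MATCH
Selected: next-hop 210.203.201.153 via eth2 (matched /21)


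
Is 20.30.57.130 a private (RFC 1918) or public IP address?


RFC 1918 private ranges:
  10.0.0.0/8 (10.0.0.0 - 10.255.255.255)
  172.16.0.0/12 (172.16.0.0 - 172.31.255.255)
  192.168.0.0/16 (192.168.0.0 - 192.168.255.255)
Public (not in any RFC 1918 range)


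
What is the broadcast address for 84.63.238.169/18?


Network: 84.63.192.0/18
Host bits = 14
Set all host bits to 1:
Broadcast: 84.63.255.255


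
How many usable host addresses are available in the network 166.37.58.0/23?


Host bits = 32 - 23 = 9
Total addresses = 2^9 = 512
Usable = total - 2 (network and broadcast)
Usable hosts: 510


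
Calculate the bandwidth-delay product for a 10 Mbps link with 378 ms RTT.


BDP = bandwidth * RTT
= 10 Mbps * 378 ms
= 10 * 1e6 * 378 / 1000 bits
= 3780000 bits
= 472500 bytes
= 461.4258 KB
BDP = 3780000 bits (472500 bytes)


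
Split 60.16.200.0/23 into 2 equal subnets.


New prefix = 23 + 1 = 24
Each subnet has 256 addresses
  60.16.200.0/24
  60.16.201.0/24
Subnets: 60.16.200.0/24, 60.16.201.0/24


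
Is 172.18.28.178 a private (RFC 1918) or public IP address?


RFC 1918 private ranges:
  10.0.0.0/8 (10.0.0.0 - 10.255.255.255)
  172.16.0.0/12 (172.16.0.0 - 172.31.255.255)
  192.168.0.0/16 (192.168.0.0 - 192.168.255.255)
Private (in 172.16.0.0/12)


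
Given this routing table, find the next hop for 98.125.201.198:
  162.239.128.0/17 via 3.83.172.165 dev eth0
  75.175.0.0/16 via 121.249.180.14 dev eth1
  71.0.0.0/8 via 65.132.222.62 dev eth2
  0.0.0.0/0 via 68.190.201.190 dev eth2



Longest prefix match for 98.125.201.198:
  /17 162.239.128.0: no
  /16 75.175.0.0: no
  /8 71.0.0.0: no
  /0 0.0.0.0: MATCH
Selected: next-hop 68.190.201.190 via eth2 (matched /0)


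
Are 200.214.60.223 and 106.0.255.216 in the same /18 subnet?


Mask: 255.255.192.0
200.214.60.223 AND mask = 200.214.0.0
106.0.255.216 AND mask = 106.0.192.0
No, different subnets (200.214.0.0 vs 106.0.192.0)


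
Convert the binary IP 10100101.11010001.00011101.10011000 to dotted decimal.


10100101 = 165
11010001 = 209
00011101 = 29
10011000 = 152
IP: 165.209.29.152


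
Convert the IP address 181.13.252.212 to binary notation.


181 = 10110101
13 = 00001101
252 = 11111100
212 = 11010100
Binary: 10110101.00001101.11111100.11010100


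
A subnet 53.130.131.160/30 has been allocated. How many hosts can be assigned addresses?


Host bits = 32 - 30 = 2
Total addresses = 2^2 = 4
Usable = total - 2 (network and broadcast)
Usable hosts: 2


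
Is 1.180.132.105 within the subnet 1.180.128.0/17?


Subnet network: 1.180.128.0
Test IP AND mask: 1.180.128.0
Yes, 1.180.132.105 is in 1.180.128.0/17


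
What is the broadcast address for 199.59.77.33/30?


Network: 199.59.77.32/30
Host bits = 2
Set all host bits to 1:
Broadcast: 199.59.77.35


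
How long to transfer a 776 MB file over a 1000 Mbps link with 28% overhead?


Effective throughput = 1000 * (1 - 28/100) = 720 Mbps
File size in Mb = 776 * 8 = 6208 Mb
Time = 6208 / 720
Time = 8.6222 seconds


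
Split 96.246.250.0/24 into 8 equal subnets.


New prefix = 24 + 3 = 27
Each subnet has 32 addresses
  96.246.250.0/27
  96.246.250.32/27
  96.246.250.64/27
  96.246.250.96/27
  96.246.250.128/27
  96.246.250.160/27
  96.246.250.192/27
  96.246.250.224/27
Subnets: 96.246.250.0/27, 96.246.250.32/27, 96.246.250.64/27, 96.246.250.96/27, 96.246.250.128/27, 96.246.250.160/27, 96.246.250.192/27, 96.246.250.224/27


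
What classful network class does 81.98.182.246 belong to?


First octet: 81
Binary: 01010001
0xxxxxxx -> Class A (1-126)
Class A, default mask 255.0.0.0 (/8)


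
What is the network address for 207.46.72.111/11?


IP:   11001111.00101110.01001000.01101111
Mask: 11111111.11100000.00000000.00000000
AND operation:
Net:  11001111.00100000.00000000.00000000
Network: 207.32.0.0/11


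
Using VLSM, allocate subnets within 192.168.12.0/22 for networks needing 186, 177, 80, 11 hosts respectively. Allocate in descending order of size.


186 hosts -> /24 (254 usable): 192.168.12.0/24
177 hosts -> /24 (254 usable): 192.168.13.0/24
80 hosts -> /25 (126 usable): 192.168.14.0/25
11 hosts -> /28 (14 usable): 192.168.14.128/28
Allocation: 192.168.12.0/24 (186 hosts, 254 usable); 192.168.13.0/24 (177 hosts, 254 usable); 192.168.14.0/25 (80 hosts, 126 usable); 192.168.14.128/28 (11 hosts, 14 usable)


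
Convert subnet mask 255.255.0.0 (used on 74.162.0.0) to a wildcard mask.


Subnet mask: 255.255.0.0
Wildcard = 255.255.255.255 - subnet mask
255 - 255 = 0
255 - 255 = 0
255 - 0 = 255
255 - 0 = 255
Wildcard: 0.0.255.255


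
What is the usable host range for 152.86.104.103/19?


Network: 152.86.96.0
Broadcast: 152.86.127.255
First usable = network + 1
Last usable = broadcast - 1
Range: 152.86.96.1 to 152.86.127.254


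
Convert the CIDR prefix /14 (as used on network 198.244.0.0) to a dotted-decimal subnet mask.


/14 means 14 network bits, 18 host bits
Binary: 11111111111111000000000000000000
Mask: 255.252.0.0


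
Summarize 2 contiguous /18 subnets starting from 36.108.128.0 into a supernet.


Original prefix: /18
Number of subnets: 2 = 2^1
New prefix = 18 - 1 = 17
Supernet: 36.108.128.0/17


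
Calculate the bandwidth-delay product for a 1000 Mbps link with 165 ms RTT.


BDP = bandwidth * RTT
= 1000 Mbps * 165 ms
= 1000 * 1e6 * 165 / 1000 bits
= 165000000 bits
= 20625000 bytes
= 20141.6016 KB
BDP = 165000000 bits (20625000 bytes)


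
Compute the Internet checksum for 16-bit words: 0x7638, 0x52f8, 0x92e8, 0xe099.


Sum all words (with carry folding):
+ 0x7638 = 0x7638
+ 0x52f8 = 0xc930
+ 0x92e8 = 0x5c19
+ 0xe099 = 0x3cb3
One's complement: ~0x3cb3
Checksum = 0xc34c


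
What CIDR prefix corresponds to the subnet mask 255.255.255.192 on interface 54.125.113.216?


Binary: 11111111.11111111.11111111.11000000
Count leading 1s
Prefix: /26


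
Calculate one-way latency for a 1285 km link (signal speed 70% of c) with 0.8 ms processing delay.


Speed = 0.7 * 3e5 km/s = 210000 km/s
Propagation delay = 1285 / 210000 = 0.0061 s = 6.119 ms
Processing delay = 0.8 ms
Total one-way latency = 6.919 ms


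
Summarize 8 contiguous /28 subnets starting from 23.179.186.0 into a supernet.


Original prefix: /28
Number of subnets: 8 = 2^3
New prefix = 28 - 3 = 25
Supernet: 23.179.186.0/25


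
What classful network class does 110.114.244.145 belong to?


First octet: 110
Binary: 01101110
0xxxxxxx -> Class A (1-126)
Class A, default mask 255.0.0.0 (/8)


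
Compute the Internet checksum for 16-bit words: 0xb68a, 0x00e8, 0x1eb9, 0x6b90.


Sum all words (with carry folding):
+ 0xb68a = 0xb68a
+ 0x00e8 = 0xb772
+ 0x1eb9 = 0xd62b
+ 0x6b90 = 0x41bc
One's complement: ~0x41bc
Checksum = 0xbe43


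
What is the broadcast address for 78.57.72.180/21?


Network: 78.57.72.0/21
Host bits = 11
Set all host bits to 1:
Broadcast: 78.57.79.255


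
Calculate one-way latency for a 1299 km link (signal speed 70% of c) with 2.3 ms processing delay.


Speed = 0.7 * 3e5 km/s = 210000 km/s
Propagation delay = 1299 / 210000 = 0.0062 s = 6.1857 ms
Processing delay = 2.3 ms
Total one-way latency = 8.4857 ms


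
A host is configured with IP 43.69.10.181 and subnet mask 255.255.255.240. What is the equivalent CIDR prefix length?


Binary: 11111111.11111111.11111111.11110000
Count leading 1s
Prefix: /28


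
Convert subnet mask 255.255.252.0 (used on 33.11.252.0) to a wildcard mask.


Subnet mask: 255.255.252.0
Wildcard = 255.255.255.255 - subnet mask
255 - 255 = 0
255 - 255 = 0
255 - 252 = 3
255 - 0 = 255
Wildcard: 0.0.3.255


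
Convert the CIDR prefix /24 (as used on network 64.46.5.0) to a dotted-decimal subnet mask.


/24 means 24 network bits, 8 host bits
Binary: 11111111111111111111111100000000
Mask: 255.255.255.0


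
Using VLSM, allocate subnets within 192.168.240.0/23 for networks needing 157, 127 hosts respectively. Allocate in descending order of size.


157 hosts -> /24 (254 usable): 192.168.240.0/24
127 hosts -> /24 (254 usable): 192.168.241.0/24
Allocation: 192.168.240.0/24 (157 hosts, 254 usable); 192.168.241.0/24 (127 hosts, 254 usable)


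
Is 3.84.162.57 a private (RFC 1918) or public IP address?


RFC 1918 private ranges:
  10.0.0.0/8 (10.0.0.0 - 10.255.255.255)
  172.16.0.0/12 (172.16.0.0 - 172.31.255.255)
  192.168.0.0/16 (192.168.0.0 - 192.168.255.255)
Public (not in any RFC 1918 range)


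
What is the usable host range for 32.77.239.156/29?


Network: 32.77.239.152
Broadcast: 32.77.239.159
First usable = network + 1
Last usable = broadcast - 1
Range: 32.77.239.153 to 32.77.239.158


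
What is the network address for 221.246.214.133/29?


IP:   11011101.11110110.11010110.10000101
Mask: 11111111.11111111.11111111.11111000
AND operation:
Net:  11011101.11110110.11010110.10000000
Network: 221.246.214.128/29


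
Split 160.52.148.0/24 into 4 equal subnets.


New prefix = 24 + 2 = 26
Each subnet has 64 addresses
  160.52.148.0/26
  160.52.148.64/26
  160.52.148.128/26
  160.52.148.192/26
Subnets: 160.52.148.0/26, 160.52.148.64/26, 160.52.148.128/26, 160.52.148.192/26


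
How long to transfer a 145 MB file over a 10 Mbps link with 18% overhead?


Effective throughput = 10 * (1 - 18/100) = 8.2 Mbps
File size in Mb = 145 * 8 = 1160 Mb
Time = 1160 / 8.2
Time = 141.4634 seconds


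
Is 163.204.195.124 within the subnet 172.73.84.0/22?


Subnet network: 172.73.84.0
Test IP AND mask: 163.204.192.0
No, 163.204.195.124 is not in 172.73.84.0/22


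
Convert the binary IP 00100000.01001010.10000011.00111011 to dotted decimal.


00100000 = 32
01001010 = 74
10000011 = 131
00111011 = 59
IP: 32.74.131.59


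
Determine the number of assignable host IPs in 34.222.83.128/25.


Host bits = 32 - 25 = 7
Total addresses = 2^7 = 128
Usable = total - 2 (network and broadcast)
Usable hosts: 126


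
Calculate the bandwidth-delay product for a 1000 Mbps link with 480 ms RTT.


BDP = bandwidth * RTT
= 1000 Mbps * 480 ms
= 1000 * 1e6 * 480 / 1000 bits
= 480000000 bits
= 60000000 bytes
= 58593.75 KB
BDP = 480000000 bits (60000000 bytes)


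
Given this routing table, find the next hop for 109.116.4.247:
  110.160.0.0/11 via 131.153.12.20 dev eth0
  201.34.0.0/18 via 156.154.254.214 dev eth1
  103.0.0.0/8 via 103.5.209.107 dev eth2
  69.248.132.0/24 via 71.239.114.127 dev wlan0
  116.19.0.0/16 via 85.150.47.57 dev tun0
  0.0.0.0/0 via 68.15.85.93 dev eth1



Longest prefix match for 109.116.4.247:
  /11 110.160.0.0: no
  /18 201.34.0.0: no
  /8 103.0.0.0: no
  /24 69.248.132.0: no
  /16 116.19.0.0: no
  /0 0.0.0.0: MATCH
Selected: next-hop 68.15.85.93 via eth1 (matched /0)


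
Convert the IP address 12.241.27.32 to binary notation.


12 = 00001100
241 = 11110001
27 = 00011011
32 = 00100000
Binary: 00001100.11110001.00011011.00100000


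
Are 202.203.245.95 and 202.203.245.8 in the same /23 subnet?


Mask: 255.255.254.0
202.203.245.95 AND mask = 202.203.244.0
202.203.245.8 AND mask = 202.203.244.0
Yes, same subnet (202.203.244.0)


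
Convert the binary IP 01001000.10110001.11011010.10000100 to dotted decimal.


01001000 = 72
10110001 = 177
11011010 = 218
10000100 = 132
IP: 72.177.218.132


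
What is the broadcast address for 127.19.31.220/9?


Network: 127.0.0.0/9
Host bits = 23
Set all host bits to 1:
Broadcast: 127.127.255.255


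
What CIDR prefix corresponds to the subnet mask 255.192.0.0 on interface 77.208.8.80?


Binary: 11111111.11000000.00000000.00000000
Count leading 1s
Prefix: /10
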